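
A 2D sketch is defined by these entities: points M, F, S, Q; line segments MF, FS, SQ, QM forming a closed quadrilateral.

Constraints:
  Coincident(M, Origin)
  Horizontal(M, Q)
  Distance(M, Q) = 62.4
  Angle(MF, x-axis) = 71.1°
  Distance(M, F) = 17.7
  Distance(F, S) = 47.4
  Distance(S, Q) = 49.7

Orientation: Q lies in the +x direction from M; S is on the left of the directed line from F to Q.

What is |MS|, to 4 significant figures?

62.95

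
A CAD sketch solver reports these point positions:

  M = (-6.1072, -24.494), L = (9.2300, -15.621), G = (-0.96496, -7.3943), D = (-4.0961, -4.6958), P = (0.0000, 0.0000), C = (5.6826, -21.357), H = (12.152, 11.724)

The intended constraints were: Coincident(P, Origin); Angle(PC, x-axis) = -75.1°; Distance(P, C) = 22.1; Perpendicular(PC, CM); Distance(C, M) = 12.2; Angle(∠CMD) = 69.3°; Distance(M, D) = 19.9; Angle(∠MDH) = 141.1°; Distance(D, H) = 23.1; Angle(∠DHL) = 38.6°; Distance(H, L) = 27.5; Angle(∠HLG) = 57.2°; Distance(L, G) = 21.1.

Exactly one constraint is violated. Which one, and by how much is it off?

Distance(L, G) = 21.1 — off by 8.00.

P = (0.00, 0.00) ✓; PC at -75.10° ✓; |PC| = 22.10 ✓; ∠(PC, CM) = 90.00° ✓; |CM| = 12.20 ✓; ∠CMD = 69.30° ✓; |MD| = 19.90 ✓; ∠MDH = 141.1° ✓; |DH| = 23.10 ✓; ∠DHL = 38.60° ✓; |HL| = 27.50 ✓; ∠HLG = 57.20° ✓; |LG| = 13.10 ✗.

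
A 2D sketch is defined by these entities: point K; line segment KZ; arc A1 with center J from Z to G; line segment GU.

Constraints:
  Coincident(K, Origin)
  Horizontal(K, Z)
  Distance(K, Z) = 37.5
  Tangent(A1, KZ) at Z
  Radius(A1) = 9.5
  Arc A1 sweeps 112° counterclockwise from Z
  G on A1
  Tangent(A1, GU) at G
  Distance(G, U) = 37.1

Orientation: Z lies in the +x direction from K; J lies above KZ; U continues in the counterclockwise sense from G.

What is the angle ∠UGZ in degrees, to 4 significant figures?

124.0°

K is at the origin; K and Z share the same y with |KZ| = 37.5 and Z on the +x side, so Z = (37.50, 0.000). Since A1 is tangent to KZ there, JZ ⟂ KZ, so J = Z + (0, 9.5) = (37.50, 9.500). On A1, Z sits at bearing -90° from J; a 112° counterclockwise sweep puts G at bearing 22°, so G = J + 9.5·(cos 22°, sin 22°) = (46.31, 13.06). The tangent condition forces JG to be normal to GU, so GU runs along (−sin 22°, cos 22°); with |GU| = 37.1, U = (32.41, 47.46). Then cos ∠UGZ = GU·GZ / (|GU||GZ|), giving 124.0°.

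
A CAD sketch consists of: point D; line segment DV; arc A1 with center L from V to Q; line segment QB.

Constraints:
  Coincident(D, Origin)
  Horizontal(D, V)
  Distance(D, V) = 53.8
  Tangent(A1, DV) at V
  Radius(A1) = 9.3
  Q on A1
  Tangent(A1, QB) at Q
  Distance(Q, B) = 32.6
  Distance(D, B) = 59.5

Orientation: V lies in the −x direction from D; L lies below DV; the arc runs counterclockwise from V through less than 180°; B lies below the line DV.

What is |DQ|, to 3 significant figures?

63.1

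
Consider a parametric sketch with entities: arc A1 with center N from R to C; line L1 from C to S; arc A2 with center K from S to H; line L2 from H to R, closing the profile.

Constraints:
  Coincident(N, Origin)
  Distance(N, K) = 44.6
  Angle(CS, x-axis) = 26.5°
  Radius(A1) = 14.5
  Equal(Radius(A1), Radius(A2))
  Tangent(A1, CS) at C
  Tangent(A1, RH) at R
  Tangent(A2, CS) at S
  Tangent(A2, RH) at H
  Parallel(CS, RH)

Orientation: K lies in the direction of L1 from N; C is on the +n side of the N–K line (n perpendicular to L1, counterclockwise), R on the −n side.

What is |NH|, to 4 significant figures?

46.90

Tangency of A1 to both parallel lines with radius 14.5 puts C and R at N ± 14.5·n: C = (-6.470, 12.98), R = (6.470, -12.98). Equal radii place S and H the same way about K: S = K + 14.5·n = (33.44, 32.88), H = K − 14.5·n = (46.38, 6.924). Then |NH| = |H − N| = 46.90.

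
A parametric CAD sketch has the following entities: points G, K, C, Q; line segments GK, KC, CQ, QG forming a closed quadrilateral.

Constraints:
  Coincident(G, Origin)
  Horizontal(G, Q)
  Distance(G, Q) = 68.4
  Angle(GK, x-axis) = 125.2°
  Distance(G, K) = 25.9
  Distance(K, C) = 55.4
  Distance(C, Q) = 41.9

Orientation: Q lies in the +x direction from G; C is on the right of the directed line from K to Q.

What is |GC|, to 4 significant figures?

31.46

G is at the origin; G and Q share the same y with |GQ| = 68.4 and Q in +x, so Q = (68.4, 0). GK runs at 125.2° with |GK| = 25.9, so K = (-14.93, 21.16). C is determined by |KC| = 55.4 and |CQ| = 41.9 together: it lies at the intersection of circle(K, 55.4) and circle(Q, 41.9). With |KQ| = 85.98, the foot of the radical line on KQ is 50.63 from K and the perpendicular offset is √(55.4² − 50.63²) = 22.50. Taking the right-of-KQ solution: C = (28.60, -13.10).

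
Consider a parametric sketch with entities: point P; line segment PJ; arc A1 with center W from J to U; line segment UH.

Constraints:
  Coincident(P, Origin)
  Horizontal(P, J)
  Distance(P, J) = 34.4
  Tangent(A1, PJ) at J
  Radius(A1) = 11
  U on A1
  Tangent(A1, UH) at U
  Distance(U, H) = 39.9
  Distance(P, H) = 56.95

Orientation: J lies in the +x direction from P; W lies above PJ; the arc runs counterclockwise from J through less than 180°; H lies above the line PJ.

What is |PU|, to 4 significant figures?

46.96

Checks: P.y = 0.00, J.y = 0.00 ✓; |WU| = 11.00 ✓; ∠(WU, UH) = 90.00° ✓; |UH| = 39.90 ✓; |PH| = 56.95 ✓.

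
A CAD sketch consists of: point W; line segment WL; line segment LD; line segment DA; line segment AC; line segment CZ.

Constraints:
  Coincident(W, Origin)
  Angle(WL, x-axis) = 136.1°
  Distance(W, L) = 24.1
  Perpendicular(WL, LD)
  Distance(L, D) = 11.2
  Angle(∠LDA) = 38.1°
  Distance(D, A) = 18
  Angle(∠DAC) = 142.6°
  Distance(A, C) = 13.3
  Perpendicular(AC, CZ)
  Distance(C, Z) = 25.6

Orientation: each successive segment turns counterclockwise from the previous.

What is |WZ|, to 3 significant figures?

41.9

∠DAC = 142.6° gives AC at 45.4° from the x-axis; with |AC| = 13.3, C = (2.03, 20.6). AC is perpendicular to CZ, so CZ runs at 135°; with |CZ| = 25.6, Z = (-16.2, 38.6). Then |WZ| = |Z − W| = 41.9.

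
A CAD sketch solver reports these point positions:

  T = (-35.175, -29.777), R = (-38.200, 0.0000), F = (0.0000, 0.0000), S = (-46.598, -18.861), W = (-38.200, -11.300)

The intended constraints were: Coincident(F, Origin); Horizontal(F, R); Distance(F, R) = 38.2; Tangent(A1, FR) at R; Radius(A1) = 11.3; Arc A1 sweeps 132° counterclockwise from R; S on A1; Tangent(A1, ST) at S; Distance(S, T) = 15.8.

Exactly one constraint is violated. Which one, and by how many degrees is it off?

Tangent(A1, ST) at S — off by 4.30°.

F = (0.00, 0.00) ✓; F.y = 0.00, R.y = 0.00 ✓; |FR| = 38.20 ✓; ∠(WR, RF) = 90.00° ✓; |WR| = 11.30 ✓; bearing(W→S) − bearing(W→R) = 132.0° ✓; |WS| = 11.30 ✓; ∠(WS, ST) = 85.70° ✗; |ST| = 15.80 ✓.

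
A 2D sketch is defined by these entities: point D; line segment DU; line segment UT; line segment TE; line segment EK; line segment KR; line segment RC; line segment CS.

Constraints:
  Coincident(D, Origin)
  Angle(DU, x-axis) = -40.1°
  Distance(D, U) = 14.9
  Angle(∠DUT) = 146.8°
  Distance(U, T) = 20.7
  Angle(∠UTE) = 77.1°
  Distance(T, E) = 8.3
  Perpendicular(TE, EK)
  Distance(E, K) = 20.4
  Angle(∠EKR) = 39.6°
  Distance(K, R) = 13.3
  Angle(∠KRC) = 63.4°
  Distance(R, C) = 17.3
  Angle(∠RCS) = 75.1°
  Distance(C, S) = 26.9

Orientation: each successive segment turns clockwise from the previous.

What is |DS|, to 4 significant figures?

2.671

D is at the origin; DU runs at -40.1° with length 14.9, so U = (11.40, -9.597). ∠DUT = 146.8° gives UT at -73.30° from the x-axis; with |UT| = 20.7, T = (17.35, -29.42). ∠UTE = 77.1° gives TE at -176.2° from the x-axis; with |TE| = 8.3, E = (9.064, -29.97). The perpendicularity gives EK at right angles to TE, so EK runs at 93.80°; with |EK| = 20.4, K = (7.712, -9.619). ∠EKR = 39.6° gives KR at -46.60° from the x-axis; with |KR| = 13.3, R = (16.85, -19.28). ∠KRC = 63.4° gives RC at -163.2° from the x-axis; with |RC| = 17.3, C = (0.2886, -24.28). ∠RCS = 75.1° gives CS at 91.90° from the x-axis; with |CS| = 26.9, S = (-0.6033, 2.602). Then |DS| = |S − D| = 2.671.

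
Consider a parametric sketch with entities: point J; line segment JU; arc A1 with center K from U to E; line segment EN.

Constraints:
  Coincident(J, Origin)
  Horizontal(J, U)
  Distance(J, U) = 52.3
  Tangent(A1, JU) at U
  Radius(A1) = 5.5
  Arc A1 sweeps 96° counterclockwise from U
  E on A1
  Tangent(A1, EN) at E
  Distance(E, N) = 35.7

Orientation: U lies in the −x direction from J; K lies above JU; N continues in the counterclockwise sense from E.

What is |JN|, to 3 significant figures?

65.5

J is at the origin; J and U share the same y with |JU| = 52.3 and U on the −x side, so U = (-52.3, 0.00). Tangency of A1 to JU means the radius KU is perpendicular to JU, so K = U + (0, 5.5) = (-52.3, 5.50). On A1, U sits at bearing -90° from K; a 96° counterclockwise sweep puts E at bearing 6°, so E = K + 5.5·(cos 6°, sin 6°) = (-46.8, 6.07). Tangency of A1 to EN means the radius KE is perpendicular to EN, so EN runs along (−sin 6°, cos 6°); with |EN| = 35.7, N = (-50.6, 41.6). Then |JN| = |N − J| = 65.5.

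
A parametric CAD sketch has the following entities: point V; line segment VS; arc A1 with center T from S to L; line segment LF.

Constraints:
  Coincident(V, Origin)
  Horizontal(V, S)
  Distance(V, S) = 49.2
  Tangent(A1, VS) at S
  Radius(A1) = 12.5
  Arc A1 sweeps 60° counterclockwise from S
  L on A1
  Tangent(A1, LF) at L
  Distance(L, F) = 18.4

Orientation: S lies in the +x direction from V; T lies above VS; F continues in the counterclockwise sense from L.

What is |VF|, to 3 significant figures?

72.7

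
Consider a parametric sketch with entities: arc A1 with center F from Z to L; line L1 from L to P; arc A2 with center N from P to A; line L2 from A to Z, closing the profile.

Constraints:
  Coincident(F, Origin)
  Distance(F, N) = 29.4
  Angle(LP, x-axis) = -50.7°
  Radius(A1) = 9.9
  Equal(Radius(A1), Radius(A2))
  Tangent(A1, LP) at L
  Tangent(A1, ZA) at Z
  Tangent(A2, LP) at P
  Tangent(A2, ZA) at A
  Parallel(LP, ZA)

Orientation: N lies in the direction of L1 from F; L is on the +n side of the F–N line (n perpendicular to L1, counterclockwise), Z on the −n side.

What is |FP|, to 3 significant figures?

31.0

The slot axis is L1's direction at -50.7°, so u = (cos -50.7°, sin -50.7°) = (0.633, -0.774) and n = (−sin -50.7°, cos -50.7°) = (0.774, 0.633). F is at the origin and N lies 29.4 along u from F, so N = 29.4·u = (18.6, -22.8). Tangency of A1 to both parallel lines with radius 9.9 puts L and Z at F ± 9.9·n: L = (7.66, 6.27), Z = (-7.66, -6.27). Equal radii place P and A the same way about N: P = N + 9.9·n = (26.3, -16.5), A = N − 9.9·n = (11.0, -29.0). Then |FP| = |P − F| = 31.0.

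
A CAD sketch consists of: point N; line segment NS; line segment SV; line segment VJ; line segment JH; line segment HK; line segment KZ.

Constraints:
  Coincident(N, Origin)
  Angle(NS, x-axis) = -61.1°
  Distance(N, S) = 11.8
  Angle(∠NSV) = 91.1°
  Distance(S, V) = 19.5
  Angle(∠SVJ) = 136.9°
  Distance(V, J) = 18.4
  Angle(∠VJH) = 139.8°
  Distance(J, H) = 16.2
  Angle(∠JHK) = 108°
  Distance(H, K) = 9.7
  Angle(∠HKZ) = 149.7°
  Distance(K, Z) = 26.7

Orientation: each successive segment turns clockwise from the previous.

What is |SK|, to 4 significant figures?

41.80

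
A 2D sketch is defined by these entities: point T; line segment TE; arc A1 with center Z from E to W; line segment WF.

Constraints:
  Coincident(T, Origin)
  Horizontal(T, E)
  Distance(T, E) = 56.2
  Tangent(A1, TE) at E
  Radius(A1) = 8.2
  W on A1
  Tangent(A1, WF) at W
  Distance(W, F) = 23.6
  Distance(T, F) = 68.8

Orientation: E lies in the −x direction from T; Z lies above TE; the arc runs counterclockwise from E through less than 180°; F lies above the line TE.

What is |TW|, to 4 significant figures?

50.52

T is at the origin; T and E share the same y with |TE| = 56.2 and E on the −x side, so E = (-56.20, 0.000). Since A1 is tangent to TE there, ZE ⟂ TE, so Z = E + (0, 8.2) = (-56.20, 8.200). Since ZW ⟂ WF (tangency), |ZF| = √(8.2² + 23.6²) = 24.98 regardless of where W sits on A1. So F lies on both circle(T, 68.8) and circle(Z, 24.98); the above-TE intersection is F = (-60.47, 32.82). W is the foot of the tangent from F: W = (-49.03, 12.18).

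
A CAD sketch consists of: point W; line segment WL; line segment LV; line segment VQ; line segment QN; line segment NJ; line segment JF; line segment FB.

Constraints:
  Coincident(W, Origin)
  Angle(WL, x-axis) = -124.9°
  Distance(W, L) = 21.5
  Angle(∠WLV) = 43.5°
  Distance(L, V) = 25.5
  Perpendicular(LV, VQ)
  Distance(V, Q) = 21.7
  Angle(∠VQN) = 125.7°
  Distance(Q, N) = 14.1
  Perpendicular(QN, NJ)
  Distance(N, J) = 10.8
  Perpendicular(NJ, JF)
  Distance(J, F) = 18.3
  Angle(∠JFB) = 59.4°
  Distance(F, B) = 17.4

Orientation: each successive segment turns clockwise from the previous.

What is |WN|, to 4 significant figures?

15.21

W is at the origin; WL runs at -124.9° with length 21.5, so L = (-12.30, -17.63). ∠WLV = 43.5° gives LV at 98.60° from the x-axis; with |LV| = 25.5, V = (-16.11, 7.580). LV is perpendicular to VQ, so VQ runs at 8.600°; with |VQ| = 21.7, Q = (5.342, 10.82). ∠VQN = 125.7° gives QN at -45.70° from the x-axis; with |QN| = 14.1, N = (15.19, 0.7337). Then |WN| = |N − W| = 15.21.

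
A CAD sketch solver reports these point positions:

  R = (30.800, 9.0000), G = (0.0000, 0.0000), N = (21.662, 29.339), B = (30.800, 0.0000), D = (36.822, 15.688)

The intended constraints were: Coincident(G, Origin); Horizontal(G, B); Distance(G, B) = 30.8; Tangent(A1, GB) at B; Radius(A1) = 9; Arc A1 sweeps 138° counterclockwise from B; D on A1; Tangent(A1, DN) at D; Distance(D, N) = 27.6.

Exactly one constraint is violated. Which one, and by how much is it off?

Distance(D, N) = 27.6 — off by 7.20.

G = (0.00, 0.00) ✓; G.y = 0.00, B.y = 0.00 ✓; |GB| = 30.80 ✓; ∠(RB, BG) = 90.00° ✓; |RB| = 9.000 ✓; bearing(R→D) − bearing(R→B) = 138.0° ✓; |RD| = 9.000 ✓; ∠(RD, DN) = 90.00° ✓; |DN| = 20.40 ✗.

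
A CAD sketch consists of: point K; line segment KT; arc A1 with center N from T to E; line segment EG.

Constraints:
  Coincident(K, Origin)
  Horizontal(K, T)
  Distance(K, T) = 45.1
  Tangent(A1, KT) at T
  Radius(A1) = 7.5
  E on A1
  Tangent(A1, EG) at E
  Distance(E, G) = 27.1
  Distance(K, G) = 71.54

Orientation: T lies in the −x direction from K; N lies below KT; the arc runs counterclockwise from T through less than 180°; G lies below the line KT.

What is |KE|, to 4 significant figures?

51.30

K is at the origin; K and T share the same y with |KT| = 45.1 and T on the −x side, so T = (-45.10, 0.000). The tangent condition forces NT to be normal to KT, so N = T + (0, -7.5) = (-45.10, -7.500). Since NE ⟂ EG (tangency), |NG| = √(7.5² + 27.1²) = 28.12 regardless of where E sits on A1. So G lies on both circle(K, 71.54) and circle(N, 28.12); the below-KT intersection is G = (-66.96, -25.19). E is the foot of the tangent from G: E = (-51.20, -3.139).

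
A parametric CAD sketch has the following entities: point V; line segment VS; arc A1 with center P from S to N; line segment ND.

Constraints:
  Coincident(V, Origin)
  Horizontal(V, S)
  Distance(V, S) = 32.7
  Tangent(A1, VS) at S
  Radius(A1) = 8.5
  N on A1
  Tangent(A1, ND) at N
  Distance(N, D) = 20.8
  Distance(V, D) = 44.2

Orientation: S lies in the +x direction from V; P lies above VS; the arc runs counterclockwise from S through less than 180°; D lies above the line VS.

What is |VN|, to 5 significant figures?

42.172

Checks: |VS| = 32.70 ✓; |PN| = 8.500 ✓; ∠(PN, ND) = 90.00° ✓; |ND| = 20.80 ✓; |VD| = 44.20 ✓.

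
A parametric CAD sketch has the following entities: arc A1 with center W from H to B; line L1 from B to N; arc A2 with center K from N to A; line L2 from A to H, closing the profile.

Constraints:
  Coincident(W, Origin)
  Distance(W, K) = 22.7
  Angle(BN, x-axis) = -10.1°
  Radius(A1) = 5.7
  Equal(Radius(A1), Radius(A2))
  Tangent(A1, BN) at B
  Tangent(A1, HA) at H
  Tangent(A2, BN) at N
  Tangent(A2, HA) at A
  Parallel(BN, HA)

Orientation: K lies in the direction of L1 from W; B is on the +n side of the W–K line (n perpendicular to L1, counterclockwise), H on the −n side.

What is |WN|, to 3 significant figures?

23.4

Tangency of A1 to both parallel lines with radius 5.7 puts B and H at W ± 5.7·n: B = (1.00, 5.61), H = (-1.00, -5.61). Equal radii place N and A the same way about K: N = K + 5.7·n = (23.3, 1.63), A = K − 5.7·n = (21.3, -9.59). Then |WN| = |N − W| = 23.4.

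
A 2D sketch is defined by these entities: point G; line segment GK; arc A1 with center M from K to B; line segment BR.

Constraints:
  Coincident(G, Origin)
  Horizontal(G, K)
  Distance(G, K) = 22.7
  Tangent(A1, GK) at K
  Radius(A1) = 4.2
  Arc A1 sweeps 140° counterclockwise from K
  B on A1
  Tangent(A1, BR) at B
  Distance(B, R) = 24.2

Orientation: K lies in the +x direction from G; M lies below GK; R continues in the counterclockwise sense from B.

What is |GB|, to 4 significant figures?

21.33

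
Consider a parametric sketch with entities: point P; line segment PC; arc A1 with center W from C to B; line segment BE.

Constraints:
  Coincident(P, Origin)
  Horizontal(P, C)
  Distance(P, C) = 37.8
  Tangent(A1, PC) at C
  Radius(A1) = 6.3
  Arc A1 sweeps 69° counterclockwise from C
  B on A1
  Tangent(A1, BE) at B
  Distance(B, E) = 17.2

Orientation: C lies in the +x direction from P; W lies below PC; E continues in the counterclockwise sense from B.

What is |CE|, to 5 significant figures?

23.433

P is at the origin; PC is horizontal with |PC| = 37.8 and C on the +x side, so C = (37.800, 0.0000). Since A1 is tangent to PC there, WC ⟂ PC, so W = C + (0, -6.3) = (37.800, -6.3000). On A1, C sits at bearing 90° from W; a 69° counterclockwise sweep puts B at bearing 159°, so B = W + 6.3·(cos 159°, sin 159°) = (31.918, -4.0423). The tangent condition forces WB to be normal to BE, so BE runs along (−sin 159°, cos 159°); with |BE| = 17.2, E = (25.755, -20.100). Then |CE| = |E − C| = 23.433.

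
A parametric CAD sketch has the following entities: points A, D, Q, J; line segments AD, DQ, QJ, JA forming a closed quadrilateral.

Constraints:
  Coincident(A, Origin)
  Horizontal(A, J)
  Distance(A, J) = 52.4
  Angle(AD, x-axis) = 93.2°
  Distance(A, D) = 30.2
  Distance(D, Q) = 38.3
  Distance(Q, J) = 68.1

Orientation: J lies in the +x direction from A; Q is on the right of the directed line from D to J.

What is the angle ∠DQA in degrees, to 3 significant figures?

49.1°

Checks: |DQ| = 38.30 ✓; |QJ| = 68.10 ✓.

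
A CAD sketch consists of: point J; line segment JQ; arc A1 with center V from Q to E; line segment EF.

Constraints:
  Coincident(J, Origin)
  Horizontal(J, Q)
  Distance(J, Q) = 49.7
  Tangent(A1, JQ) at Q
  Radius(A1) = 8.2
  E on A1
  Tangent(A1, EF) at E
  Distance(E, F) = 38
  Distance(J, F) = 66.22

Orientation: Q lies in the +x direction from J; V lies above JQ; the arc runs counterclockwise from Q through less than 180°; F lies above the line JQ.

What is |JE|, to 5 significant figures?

58.516

Checks: |VE| = 8.200 ✓; ∠(VE, EF) = 90.00° ✓; |EF| = 38.00 ✓; |JF| = 66.22 ✓.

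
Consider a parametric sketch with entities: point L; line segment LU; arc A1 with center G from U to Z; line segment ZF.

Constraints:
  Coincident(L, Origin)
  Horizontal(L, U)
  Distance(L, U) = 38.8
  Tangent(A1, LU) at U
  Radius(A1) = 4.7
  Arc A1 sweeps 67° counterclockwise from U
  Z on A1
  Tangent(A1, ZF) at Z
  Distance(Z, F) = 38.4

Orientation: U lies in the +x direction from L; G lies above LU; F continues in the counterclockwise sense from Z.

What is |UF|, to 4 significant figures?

42.82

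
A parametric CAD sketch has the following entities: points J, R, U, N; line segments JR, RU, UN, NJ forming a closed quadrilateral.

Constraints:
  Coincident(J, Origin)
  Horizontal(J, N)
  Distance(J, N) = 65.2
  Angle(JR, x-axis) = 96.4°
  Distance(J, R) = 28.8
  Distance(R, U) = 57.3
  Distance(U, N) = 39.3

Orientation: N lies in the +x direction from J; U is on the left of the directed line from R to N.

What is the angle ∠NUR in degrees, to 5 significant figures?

98.572°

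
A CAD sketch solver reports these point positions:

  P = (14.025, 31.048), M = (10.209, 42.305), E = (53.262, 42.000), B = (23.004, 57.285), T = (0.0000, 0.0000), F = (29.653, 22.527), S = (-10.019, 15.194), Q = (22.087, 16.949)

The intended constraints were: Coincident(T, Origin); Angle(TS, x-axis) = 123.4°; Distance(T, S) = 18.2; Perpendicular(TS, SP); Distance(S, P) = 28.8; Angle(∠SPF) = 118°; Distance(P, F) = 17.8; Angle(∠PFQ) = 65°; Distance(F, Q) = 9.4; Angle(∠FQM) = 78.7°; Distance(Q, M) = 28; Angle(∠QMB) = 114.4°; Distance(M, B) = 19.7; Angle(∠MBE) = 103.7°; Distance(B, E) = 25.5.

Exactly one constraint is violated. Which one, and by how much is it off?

Distance(B, E) = 25.5 — off by 8.40.

T = (0.00, 0.00) ✓; TS at 123.4° ✓; |TS| = 18.20 ✓; ∠(TS, SP) = 90.00° ✓; |SP| = 28.80 ✓; ∠SPF = 118.0° ✓; |PF| = 17.80 ✓; ∠PFQ = 65.00° ✓; |FQ| = 9.400 ✓; ∠FQM = 78.70° ✓; |QM| = 28.00 ✓; ∠QMB = 114.4° ✓; |MB| = 19.70 ✓; ∠MBE = 103.7° ✓; |BE| = 33.90 ✗.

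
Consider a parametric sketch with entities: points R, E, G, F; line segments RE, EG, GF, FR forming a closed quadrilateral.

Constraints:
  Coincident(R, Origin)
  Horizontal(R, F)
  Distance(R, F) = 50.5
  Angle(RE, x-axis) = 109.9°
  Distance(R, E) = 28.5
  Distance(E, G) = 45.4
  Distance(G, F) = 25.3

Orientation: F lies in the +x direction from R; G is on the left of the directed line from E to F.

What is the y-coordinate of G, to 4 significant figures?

20.16

Checks: |EG| = 45.40 ✓; |GF| = 25.30 ✓.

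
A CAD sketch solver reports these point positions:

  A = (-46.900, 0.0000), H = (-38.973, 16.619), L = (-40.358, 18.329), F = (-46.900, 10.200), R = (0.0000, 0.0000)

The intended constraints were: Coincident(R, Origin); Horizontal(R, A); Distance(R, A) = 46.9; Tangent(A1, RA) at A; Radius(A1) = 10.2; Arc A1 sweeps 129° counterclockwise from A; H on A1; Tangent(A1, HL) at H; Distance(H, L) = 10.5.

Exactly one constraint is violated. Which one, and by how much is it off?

Distance(H, L) = 10.5 — off by 8.30.

R = (0.00, 0.00) ✓; R.y = 0.00, A.y = 0.00 ✓; |RA| = 46.90 ✓; ∠(FA, AR) = 90.00° ✓; |FA| = 10.20 ✓; bearing(F→H) − bearing(F→A) = 129.0° ✓; |FH| = 10.20 ✓; ∠(FH, HL) = 89.99° ✓; |HL| = 2.201 ✗.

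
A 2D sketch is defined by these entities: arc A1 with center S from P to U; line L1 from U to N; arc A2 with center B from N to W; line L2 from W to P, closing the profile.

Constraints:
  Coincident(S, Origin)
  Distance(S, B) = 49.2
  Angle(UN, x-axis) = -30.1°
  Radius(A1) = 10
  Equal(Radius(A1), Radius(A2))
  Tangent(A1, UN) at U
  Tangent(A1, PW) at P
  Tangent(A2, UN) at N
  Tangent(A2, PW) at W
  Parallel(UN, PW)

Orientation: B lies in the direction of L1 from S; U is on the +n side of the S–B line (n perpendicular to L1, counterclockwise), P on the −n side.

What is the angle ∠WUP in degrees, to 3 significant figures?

67.9°

Tangency of A1 to both parallel lines with radius 10.0 puts U and P at S ± 10.0·n: U = (5.02, 8.65), P = (-5.02, -8.65). Equal radii place N and W the same way about B: N = B + 10.0·n = (47.6, -16.0), W = B − 10.0·n = (37.6, -33.3). Then cos ∠WUP = UW·UP / (|UW||UP|), giving 67.9°.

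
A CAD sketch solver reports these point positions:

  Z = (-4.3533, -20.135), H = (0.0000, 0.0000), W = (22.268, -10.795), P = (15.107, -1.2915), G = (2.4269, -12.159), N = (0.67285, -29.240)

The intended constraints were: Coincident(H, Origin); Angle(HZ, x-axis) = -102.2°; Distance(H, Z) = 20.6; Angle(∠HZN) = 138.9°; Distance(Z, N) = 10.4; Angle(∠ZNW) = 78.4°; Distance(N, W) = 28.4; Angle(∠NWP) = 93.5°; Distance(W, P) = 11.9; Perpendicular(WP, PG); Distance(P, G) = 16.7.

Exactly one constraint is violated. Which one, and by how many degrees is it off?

Perpendicular(WP, PG) — off by 3.60°.

H = (0.00, 0.00) ✓; HZ at -102.2° ✓; |HZ| = 20.60 ✓; ∠HZN = 138.9° ✓; |ZN| = 10.40 ✓; ∠ZNW = 78.40° ✓; |NW| = 28.40 ✓; ∠NWP = 93.50° ✓; |WP| = 11.90 ✓; ∠(WP, PG) = 93.60° ✗; |PG| = 16.70 ✓.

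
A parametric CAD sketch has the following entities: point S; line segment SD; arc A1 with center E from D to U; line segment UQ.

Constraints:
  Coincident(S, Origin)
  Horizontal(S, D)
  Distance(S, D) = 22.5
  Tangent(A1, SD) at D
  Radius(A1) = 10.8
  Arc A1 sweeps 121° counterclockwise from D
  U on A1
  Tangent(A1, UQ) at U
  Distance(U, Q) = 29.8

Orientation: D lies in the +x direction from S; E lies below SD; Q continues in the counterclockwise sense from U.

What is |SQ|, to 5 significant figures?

50.730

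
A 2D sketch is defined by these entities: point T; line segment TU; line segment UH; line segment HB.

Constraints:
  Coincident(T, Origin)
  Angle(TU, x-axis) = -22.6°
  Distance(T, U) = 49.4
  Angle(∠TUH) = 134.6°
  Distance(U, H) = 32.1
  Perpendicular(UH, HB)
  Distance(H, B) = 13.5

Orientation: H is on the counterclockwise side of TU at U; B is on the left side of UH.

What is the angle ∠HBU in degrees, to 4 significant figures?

67.19°

T is at the origin; TU runs at -22.6° with length 49.4, so U = 49.4·(cos -22.6°, sin -22.6°) = (45.61, -18.98). ∠TUH = 134.6°, so UH runs at -22.6° + (180° − 134.6°) = 22.80° from the x-axis; with |UH| = 32.1, H = U + 32.1·(cos 22.80°, sin 22.80°) = (75.20, -6.545). The perpendicularity gives HB at right angles to UH; with |HB| = 13.5 on the left of UH, B = H + 13.5·(-0.3875, 0.9219) = (69.97, 5.900). Then cos ∠HBU = BH·BU / (|BH||BU|), giving 67.19°.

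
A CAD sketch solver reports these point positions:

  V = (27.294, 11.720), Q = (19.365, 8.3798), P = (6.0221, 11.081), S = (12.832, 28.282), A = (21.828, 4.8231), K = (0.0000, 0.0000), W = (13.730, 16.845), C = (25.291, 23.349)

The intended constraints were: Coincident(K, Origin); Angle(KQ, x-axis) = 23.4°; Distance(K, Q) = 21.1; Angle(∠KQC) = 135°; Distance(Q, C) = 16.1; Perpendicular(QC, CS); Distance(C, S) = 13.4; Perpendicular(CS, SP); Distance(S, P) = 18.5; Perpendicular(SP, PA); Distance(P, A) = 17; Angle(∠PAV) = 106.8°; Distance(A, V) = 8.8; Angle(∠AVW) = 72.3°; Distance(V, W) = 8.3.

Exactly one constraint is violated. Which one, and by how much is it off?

Distance(V, W) = 8.3 — off by 6.20.

K = (0.00, 0.00) ✓; KQ at 23.40° ✓; |KQ| = 21.10 ✓; ∠KQC = 135.0° ✓; |QC| = 16.10 ✓; ∠(QC, CS) = 90.00° ✓; |CS| = 13.40 ✓; ∠(CS, SP) = 90.00° ✓; |SP| = 18.50 ✓; ∠(SP, PA) = 90.00° ✓; |PA| = 17.00 ✓; ∠PAV = 106.8° ✓; |AV| = 8.800 ✓; ∠AVW = 72.30° ✓; |VW| = 14.50 ✗.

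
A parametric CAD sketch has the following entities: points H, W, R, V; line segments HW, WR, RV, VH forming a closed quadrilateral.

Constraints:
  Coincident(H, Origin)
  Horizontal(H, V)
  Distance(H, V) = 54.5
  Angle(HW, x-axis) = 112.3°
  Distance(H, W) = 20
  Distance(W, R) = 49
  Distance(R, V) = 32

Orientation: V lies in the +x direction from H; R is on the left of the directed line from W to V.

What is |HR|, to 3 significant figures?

49.5

Checks: |WR| = 49.00 ✓; |RV| = 32.00 ✓.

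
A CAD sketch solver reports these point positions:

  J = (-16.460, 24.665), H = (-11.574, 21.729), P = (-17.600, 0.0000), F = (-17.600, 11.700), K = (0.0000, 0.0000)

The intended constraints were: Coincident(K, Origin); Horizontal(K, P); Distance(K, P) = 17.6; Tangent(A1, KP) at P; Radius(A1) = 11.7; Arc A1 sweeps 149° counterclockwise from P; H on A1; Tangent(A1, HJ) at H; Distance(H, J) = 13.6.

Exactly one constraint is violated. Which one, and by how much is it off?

Distance(H, J) = 13.6 — off by 7.90.

K = (0.00, 0.00) ✓; K.y = 0.00, P.y = 0.00 ✓; |KP| = 17.60 ✓; ∠(FP, PK) = 90.00° ✓; |FP| = 11.70 ✓; bearing(F→H) − bearing(F→P) = 149.0° ✓; |FH| = 11.70 ✓; ∠(FH, HJ) = 90.00° ✓; |HJ| = 5.700 ✗.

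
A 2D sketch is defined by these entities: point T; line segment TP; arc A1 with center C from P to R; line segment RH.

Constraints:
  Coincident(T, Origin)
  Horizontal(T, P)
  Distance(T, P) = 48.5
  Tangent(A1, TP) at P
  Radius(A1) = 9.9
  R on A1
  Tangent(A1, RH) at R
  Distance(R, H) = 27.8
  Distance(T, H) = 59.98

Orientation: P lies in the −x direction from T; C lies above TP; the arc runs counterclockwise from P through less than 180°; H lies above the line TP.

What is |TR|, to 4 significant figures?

40.75

Checks: T.y = 0.00, P.y = 0.00 ✓; |CP| = 9.900 ✓; |CR| = 9.900 ✓; ∠(CR, RH) = 90.00° ✓; |RH| = 27.80 ✓; |TH| = 59.98 ✓.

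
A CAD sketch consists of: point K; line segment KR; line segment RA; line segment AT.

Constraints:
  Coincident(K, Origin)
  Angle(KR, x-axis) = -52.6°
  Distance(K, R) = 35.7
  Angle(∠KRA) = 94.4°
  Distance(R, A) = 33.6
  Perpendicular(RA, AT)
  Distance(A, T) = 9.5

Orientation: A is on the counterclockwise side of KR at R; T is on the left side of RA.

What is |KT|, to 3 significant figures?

44.7

K is at the origin; KR runs at -52.6° with length 35.7, so R = 35.7·(cos -52.6°, sin -52.6°) = (21.7, -28.4). ∠KRA = 94.4°, so RA runs at -52.6° + (180° − 94.4°) = 33.0° from the x-axis; with |RA| = 33.6, A = R + 33.6·(cos 33.0°, sin 33.0°) = (49.9, -10.1). RA is perpendicular to AT; with |AT| = 9.5 on the left of RA, T = A + 9.5·(-0.545, 0.839) = (44.7, -2.09). Then |KT| = |T − K| = 44.7.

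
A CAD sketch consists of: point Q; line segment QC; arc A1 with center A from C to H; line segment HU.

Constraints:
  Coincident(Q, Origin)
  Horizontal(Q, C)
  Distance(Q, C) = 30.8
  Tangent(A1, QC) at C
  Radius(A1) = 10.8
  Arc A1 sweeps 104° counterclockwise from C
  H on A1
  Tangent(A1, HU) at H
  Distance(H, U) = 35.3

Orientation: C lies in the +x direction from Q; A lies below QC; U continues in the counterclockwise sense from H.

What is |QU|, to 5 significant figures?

55.721

Q is at the origin; QC is horizontal with |QC| = 30.8 and C on the +x side, so C = (30.800, 0.0000). The tangent condition forces AC to be normal to QC, so A = C + (0, -10.8) = (30.800, -10.800). On A1, C sits at bearing 90° from A; a 104° counterclockwise sweep puts H at bearing 194°, so H = A + 10.8·(cos 194°, sin 194°) = (20.321, -13.413). A1 meets HU tangentially, so AH is at right angles to HU, so HU runs along (−sin 194°, cos 194°); with |HU| = 35.3, U = (28.861, -47.664). Then |QU| = |U − Q| = 55.721.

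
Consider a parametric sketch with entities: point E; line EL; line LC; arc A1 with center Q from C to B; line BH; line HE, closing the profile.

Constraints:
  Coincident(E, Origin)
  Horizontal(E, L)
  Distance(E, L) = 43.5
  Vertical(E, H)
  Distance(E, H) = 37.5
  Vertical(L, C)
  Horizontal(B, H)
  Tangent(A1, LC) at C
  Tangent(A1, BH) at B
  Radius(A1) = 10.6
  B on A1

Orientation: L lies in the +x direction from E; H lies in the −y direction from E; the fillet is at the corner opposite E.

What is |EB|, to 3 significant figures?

49.9

E is at the origin; E and L share the same y with |EL| = 43.5 and L on the +x side, so L = (43.5, 0.00). E and H share the same x with |EH| = 37.5 and H on the −y side, so H = (0.00, -37.5). The virtual corner opposite E is at (43.5, -37.5). Since A1 is tangent to LC there, QC ⟂ LC and tangency of A1 to BH means the radius QB is perpendicular to BH, with radius 10.6, so the center Q sits 10.6 in from both sides at Q = (32.9, -26.9). That places the tangent points at C = (43.5, -26.9) on LC and B = (32.9, -37.5) on BH. Then |EB| = |B − E| = 49.9.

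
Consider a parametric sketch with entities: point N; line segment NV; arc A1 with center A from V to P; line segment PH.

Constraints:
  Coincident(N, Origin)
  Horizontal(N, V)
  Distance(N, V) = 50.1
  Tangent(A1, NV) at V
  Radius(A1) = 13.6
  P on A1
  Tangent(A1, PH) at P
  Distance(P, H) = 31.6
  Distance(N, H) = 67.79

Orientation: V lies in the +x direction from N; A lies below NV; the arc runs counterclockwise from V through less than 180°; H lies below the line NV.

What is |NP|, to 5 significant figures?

41.489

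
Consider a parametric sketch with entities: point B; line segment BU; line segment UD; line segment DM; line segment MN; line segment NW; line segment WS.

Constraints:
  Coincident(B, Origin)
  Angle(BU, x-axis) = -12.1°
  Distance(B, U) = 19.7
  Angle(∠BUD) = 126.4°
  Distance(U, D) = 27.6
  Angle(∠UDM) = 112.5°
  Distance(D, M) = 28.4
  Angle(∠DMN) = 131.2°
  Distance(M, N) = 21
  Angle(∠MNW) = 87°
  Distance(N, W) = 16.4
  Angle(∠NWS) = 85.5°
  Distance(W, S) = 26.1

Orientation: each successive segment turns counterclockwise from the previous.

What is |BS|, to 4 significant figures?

41.07

∠MNW = 87.0° gives NW at -109.2° from the x-axis; with |NW| = 16.4, W = (5.851, 33.46). ∠NWS = 85.5° gives WS at -14.70° from the x-axis; with |WS| = 26.1, S = (31.10, 26.84). Then |BS| = |S − B| = 41.07.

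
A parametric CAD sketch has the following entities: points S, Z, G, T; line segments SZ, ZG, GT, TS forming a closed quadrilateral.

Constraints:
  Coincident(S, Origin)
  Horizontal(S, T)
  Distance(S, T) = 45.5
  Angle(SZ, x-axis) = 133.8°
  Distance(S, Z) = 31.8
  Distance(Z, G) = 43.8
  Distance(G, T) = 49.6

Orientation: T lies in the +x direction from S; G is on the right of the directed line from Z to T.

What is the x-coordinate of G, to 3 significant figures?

-1.53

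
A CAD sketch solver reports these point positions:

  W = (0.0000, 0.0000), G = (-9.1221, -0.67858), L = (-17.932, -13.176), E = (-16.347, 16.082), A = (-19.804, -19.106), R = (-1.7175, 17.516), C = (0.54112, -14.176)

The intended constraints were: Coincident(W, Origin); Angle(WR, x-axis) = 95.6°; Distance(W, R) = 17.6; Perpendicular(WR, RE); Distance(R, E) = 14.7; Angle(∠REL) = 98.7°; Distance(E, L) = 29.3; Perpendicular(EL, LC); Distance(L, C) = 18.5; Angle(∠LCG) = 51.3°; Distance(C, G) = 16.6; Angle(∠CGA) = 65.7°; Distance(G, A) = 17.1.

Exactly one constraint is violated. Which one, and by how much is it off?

Distance(G, A) = 17.1 — off by 4.20.

W = (0.00, 0.00) ✓; WR at 95.60° ✓; |WR| = 17.60 ✓; ∠(WR, RE) = 90.00° ✓; |RE| = 14.70 ✓; ∠REL = 98.70° ✓; |EL| = 29.30 ✓; ∠(EL, LC) = 90.00° ✓; |LC| = 18.50 ✓; ∠LCG = 51.30° ✓; |CG| = 16.60 ✓; ∠CGA = 65.70° ✓; |GA| = 21.30 ✗.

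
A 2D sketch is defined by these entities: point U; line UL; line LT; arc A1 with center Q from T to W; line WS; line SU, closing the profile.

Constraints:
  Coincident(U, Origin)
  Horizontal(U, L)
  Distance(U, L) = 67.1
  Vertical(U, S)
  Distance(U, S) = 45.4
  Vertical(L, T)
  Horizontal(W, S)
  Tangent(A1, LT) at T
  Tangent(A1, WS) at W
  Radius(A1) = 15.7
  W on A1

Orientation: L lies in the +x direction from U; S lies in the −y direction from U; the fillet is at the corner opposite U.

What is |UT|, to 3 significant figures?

73.4

U is at the origin; U and L share the same y with |UL| = 67.1 and L on the +x side, so L = (67.1, 0.00). U and S share the same x with |US| = 45.4 and S on the −y side, so S = (0.00, -45.4). The virtual corner opposite U is at (67.1, -45.4). Since A1 is tangent to LT there, QT ⟂ LT and since A1 is tangent to WS there, QW ⟂ WS, with radius 15.7, so the center Q sits 15.7 in from both sides at Q = (51.4, -29.7). That places the tangent points at T = (67.1, -29.7) on LT and W = (51.4, -45.4) on WS. Then |UT| = |T − U| = 73.4.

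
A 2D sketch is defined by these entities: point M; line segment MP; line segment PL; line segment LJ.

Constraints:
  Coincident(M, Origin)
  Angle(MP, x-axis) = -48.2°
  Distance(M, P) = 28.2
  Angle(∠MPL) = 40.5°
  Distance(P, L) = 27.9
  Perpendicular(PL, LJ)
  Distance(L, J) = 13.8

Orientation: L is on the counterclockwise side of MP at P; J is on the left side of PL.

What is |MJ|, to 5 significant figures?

7.8783

∠MPL = 40.5°, so PL runs at -48.2° + (180° − 40.5°) = 91.300° from the x-axis; with |PL| = 27.9, L = P + 27.9·(cos 91.300°, sin 91.300°) = (18.163, 6.8704). PL ⟂ LJ; with |LJ| = 13.8 on the left of PL, J = L + 13.8·(-0.99974, -0.022687) = (4.3668, 6.5573). Then |MJ| = |J − M| = 7.8783.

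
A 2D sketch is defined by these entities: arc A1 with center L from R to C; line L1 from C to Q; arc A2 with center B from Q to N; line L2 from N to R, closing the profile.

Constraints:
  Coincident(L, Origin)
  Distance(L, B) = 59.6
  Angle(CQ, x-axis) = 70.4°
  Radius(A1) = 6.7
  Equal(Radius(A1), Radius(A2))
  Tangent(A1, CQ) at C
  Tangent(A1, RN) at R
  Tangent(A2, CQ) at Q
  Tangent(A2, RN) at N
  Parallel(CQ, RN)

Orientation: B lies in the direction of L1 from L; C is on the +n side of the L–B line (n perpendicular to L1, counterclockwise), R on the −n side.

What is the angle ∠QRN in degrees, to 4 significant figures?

12.67°

Tangency of A1 to both parallel lines with radius 6.7 puts C and R at L ± 6.7·n: C = (-6.312, 2.248), R = (6.312, -2.248). Equal radii place Q and N the same way about B: Q = B + 6.7·n = (13.68, 58.39), N = B − 6.7·n = (26.30, 53.90). Then cos ∠QRN = RQ·RN / (|RQ||RN|), giving 12.67°.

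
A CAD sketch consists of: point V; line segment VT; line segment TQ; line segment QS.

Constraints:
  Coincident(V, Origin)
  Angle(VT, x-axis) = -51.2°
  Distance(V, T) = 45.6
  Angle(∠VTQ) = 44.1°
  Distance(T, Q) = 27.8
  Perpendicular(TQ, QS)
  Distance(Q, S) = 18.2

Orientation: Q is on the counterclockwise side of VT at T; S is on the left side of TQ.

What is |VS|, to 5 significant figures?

14.409

V is at the origin; VT runs at -51.2° with length 45.6, so T = 45.6·(cos -51.2°, sin -51.2°) = (28.573, -35.538). ∠VTQ = 44.1°, so TQ runs at -51.2° + (180° − 44.1°) = 84.700° from the x-axis; with |TQ| = 27.8, Q = T + 27.8·(cos 84.700°, sin 84.700°) = (31.141, -7.8567). The perpendicularity gives QS at right angles to TQ; with |QS| = 18.2 on the left of TQ, S = Q + 18.2·(-0.99572, 0.092371) = (13.019, -6.1755). Then |VS| = |S − V| = 14.409.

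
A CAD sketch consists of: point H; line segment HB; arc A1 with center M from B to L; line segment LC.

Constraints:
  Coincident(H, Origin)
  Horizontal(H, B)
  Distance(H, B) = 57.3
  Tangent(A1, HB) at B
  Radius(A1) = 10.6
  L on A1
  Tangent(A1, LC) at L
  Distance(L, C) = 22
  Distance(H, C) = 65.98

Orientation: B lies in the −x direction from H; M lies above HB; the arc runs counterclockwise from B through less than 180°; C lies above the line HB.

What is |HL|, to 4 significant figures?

49.72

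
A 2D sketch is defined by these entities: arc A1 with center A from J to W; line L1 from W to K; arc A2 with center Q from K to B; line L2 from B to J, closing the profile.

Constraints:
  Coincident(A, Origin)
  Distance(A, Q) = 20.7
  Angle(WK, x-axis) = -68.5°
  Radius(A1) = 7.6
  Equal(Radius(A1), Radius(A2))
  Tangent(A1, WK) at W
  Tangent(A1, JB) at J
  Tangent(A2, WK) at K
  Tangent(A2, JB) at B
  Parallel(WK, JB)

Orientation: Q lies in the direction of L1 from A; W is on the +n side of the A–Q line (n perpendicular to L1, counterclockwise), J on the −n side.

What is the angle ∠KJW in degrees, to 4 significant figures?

53.71°

Tangency of A1 to both parallel lines with radius 7.6 puts W and J at A ± 7.6·n: W = (7.071, 2.785), J = (-7.071, -2.785). Equal radii place K and B the same way about Q: K = Q + 7.6·n = (14.66, -16.47), B = Q − 7.6·n = (0.5154, -22.05). Then cos ∠KJW = JK·JW / (|JK||JW|), giving 53.71°.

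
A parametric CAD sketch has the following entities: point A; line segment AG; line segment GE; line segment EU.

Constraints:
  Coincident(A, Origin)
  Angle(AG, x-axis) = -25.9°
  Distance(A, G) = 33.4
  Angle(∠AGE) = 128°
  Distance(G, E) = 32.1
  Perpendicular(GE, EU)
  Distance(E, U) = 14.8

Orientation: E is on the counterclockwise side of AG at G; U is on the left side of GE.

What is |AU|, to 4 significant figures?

53.91

∠AGE = 128.0°, so GE runs at -25.9° + (180° − 128.0°) = 26.10° from the x-axis; with |GE| = 32.1, E = G + 32.1·(cos 26.10°, sin 26.10°) = (58.87, -0.4671). GE is perpendicular to EU; with |EU| = 14.8 on the left of GE, U = E + 14.8·(-0.4399, 0.8980) = (52.36, 12.82). Then |AU| = |U − A| = 53.91.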